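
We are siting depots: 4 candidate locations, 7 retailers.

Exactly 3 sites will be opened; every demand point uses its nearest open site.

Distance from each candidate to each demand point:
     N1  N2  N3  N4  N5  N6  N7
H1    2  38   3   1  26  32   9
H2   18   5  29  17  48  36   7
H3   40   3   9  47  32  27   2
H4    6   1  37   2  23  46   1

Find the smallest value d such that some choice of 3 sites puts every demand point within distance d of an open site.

27

Open {H1, H2, H3}.
  Farthest demand point is N6 at distance 27 (to H3); all others are ≤ 27.
With {H1, H3, H4} the worst case is 27.
With {H2, H3, H4} the worst case is 27.
No size-3 selection achieves below 27.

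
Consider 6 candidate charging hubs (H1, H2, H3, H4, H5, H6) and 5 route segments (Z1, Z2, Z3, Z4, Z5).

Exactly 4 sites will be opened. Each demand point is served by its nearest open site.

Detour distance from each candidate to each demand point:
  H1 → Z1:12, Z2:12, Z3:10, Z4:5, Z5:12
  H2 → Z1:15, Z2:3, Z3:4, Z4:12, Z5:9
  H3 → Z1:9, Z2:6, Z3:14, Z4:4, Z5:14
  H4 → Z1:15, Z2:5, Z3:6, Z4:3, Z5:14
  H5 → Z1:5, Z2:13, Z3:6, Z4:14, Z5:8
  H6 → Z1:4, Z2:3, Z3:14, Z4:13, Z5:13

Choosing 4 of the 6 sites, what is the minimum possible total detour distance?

22

Open {H2, H4, H5, H6}.
  Z1→H6 4, Z2→H2 3, Z3→H2 4, Z4→H4 3, Z5→H5 8  ⇒ total 22.
Compare {H1, H2, H4, H5}: total 23.
Compare {H1, H2, H4, H6}: total 23.
No size-4 selection does better; minimum is 22.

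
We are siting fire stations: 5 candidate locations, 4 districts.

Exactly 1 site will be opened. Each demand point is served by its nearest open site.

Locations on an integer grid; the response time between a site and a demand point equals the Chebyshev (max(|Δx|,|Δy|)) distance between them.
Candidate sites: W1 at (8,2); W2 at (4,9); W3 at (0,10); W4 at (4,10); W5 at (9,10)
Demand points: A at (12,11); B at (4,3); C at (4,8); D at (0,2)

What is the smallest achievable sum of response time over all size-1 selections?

Open {W2}.
  A→W2 8, B→W2 6, C→W2 1, D→W2 7  ⇒ total 22.
Compare {W5}: total 24.
Compare {W4}: total 25.
No size-1 selection does better; minimum is 22.

22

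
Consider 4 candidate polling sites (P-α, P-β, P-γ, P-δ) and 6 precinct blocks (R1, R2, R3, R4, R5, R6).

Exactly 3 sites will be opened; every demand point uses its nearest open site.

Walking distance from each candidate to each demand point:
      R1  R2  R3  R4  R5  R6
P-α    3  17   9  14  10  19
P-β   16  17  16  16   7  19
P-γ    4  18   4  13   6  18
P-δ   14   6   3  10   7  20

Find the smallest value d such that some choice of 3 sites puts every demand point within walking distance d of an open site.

18

Open {P-α, P-β, P-γ}.
  Farthest demand point is R6 at walking distance 18 (to P-γ); all others are ≤ 18.
With {P-α, P-γ, P-δ} the worst case is 18.
With {P-β, P-γ, P-δ} the worst case is 18.
No size-3 selection achieves below 18.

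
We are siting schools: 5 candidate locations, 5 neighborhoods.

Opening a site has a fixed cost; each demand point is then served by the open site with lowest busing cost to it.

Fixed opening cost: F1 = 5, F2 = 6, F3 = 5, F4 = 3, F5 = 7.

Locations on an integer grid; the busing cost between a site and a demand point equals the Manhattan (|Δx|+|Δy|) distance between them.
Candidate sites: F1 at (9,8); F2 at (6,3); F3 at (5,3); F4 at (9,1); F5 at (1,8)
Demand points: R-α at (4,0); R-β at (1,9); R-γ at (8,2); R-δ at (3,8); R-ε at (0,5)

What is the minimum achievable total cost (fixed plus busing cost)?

25

Open {F4, F5}: assign each demand point to its cheapest open site.
  R-α→F4 6, R-β→F5 1, R-γ→F4 2, R-δ→F5 2, R-ε→F5 4
  busing cost 15, fixed 10 → total 25.
Compare {F3, F5}: busing cost 15 + fixed 12 = 27.
Compare {F2, F5}: busing cost 15 + fixed 13 = 28.
Compare {F3, F4, F5}: busing cost 13 + fixed 15 = 28.
All other subsets cost ≥ 27. Minimum total cost: 25.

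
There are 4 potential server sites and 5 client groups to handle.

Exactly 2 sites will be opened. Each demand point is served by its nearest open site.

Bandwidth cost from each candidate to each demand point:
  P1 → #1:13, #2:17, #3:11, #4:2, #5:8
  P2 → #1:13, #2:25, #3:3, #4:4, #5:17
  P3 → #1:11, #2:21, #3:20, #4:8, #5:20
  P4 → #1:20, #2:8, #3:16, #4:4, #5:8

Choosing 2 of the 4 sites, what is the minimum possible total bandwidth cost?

36

Open {P2, P4}.
  #1→P2 13, #2→P4 8, #3→P2 3, #4→P2 4, #5→P4 8  ⇒ total 36.
Compare {P1, P4}: total 42.
Compare {P1, P2}: total 43.
No size-2 selection does better; minimum is 36.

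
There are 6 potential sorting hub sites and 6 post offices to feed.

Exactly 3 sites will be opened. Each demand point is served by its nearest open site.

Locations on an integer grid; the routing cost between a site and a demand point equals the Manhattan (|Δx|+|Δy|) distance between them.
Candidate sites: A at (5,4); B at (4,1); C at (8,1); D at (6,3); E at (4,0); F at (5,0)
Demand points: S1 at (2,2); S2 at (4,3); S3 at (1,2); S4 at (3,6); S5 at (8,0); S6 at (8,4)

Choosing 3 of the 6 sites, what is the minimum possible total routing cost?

17

Open {A, B, C}.
  S1→B 3, S2→A 2, S3→B 4, S4→A 4, S5→C 1, S6→A 3  ⇒ total 17.
Compare {A, B, F}: total 19.
Compare {A, C, E}: total 19.
No size-3 selection does better; minimum is 17.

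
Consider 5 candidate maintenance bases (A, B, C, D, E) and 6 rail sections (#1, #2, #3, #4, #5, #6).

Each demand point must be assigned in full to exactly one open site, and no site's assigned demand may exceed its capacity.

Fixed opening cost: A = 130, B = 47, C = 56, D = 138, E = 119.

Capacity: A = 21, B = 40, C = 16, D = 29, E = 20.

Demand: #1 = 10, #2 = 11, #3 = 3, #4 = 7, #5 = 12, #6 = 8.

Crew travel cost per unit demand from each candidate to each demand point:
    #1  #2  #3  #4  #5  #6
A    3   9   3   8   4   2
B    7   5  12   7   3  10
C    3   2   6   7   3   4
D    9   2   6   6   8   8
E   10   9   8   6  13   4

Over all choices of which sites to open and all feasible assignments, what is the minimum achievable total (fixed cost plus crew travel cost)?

Open {B, C}; cheapest assignment that respects the capacities:
  B (cap 40, load 40): #1, #2, #4, #5 — cost 10×7 + 11×5 + 7×7 + 12×3 = 210
  C (cap 16, load 11): #3, #6 — cost 3×6 + 8×4 = 50
  Shipping 260, fixed 103 → total 363.
  Any other capacity-feasible assignment to {B, C} ships for at least 260.
Compare {A, B}: its best feasible assignment gives total 372.
Compare {A, B, C}: its best feasible assignment gives total 395.
Every other set of open sites that can feasibly serve all demand totals ≥ 372 even under its best assignment. Minimum: 363.

363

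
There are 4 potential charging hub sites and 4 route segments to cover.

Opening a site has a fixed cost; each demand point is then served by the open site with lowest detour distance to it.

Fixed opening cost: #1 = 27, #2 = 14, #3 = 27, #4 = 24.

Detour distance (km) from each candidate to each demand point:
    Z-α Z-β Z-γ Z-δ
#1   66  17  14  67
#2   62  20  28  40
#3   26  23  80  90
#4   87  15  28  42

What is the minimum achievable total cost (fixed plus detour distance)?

Open {#2, #3}: assign each demand point to its cheapest open site.
  Z-α→#3 26, Z-β→#2 20, Z-γ→#2 28, Z-δ→#2 40
  detour distance 114, fixed 41 → total 155.
Compare {#3, #4}: detour distance 111 + fixed 51 = 162.
Compare {#2}: detour distance 150 + fixed 14 = 164.
Compare {#1, #2, #3}: detour distance 97 + fixed 68 = 165.
All other subsets cost ≥ 162. Minimum total cost: 155.

155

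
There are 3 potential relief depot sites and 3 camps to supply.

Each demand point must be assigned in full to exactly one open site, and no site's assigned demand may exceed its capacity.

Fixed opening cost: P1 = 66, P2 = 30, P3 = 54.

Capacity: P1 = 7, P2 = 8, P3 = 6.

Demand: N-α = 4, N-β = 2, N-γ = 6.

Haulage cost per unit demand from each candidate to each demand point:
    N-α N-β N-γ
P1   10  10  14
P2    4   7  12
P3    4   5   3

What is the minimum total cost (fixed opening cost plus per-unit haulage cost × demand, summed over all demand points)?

132

Open {P2, P3}; cheapest assignment that respects the capacities:
  P2 (cap 8, load 6): N-α, N-β — cost 4×4 + 2×7 = 30
  P3 (cap 6, load 6): N-γ — cost 6×3 = 18
  Shipping 48, fixed 84 → total 132.
  Any other capacity-feasible assignment to {P2, P3} ships for at least 48.
Compare {P1, P3}: its best feasible assignment gives total 198.
Compare {P1, P2, P3}: its best feasible assignment gives total 198.
Every other set of open sites that can feasibly serve all demand totals ≥ 198 even under its best assignment. Minimum: 132.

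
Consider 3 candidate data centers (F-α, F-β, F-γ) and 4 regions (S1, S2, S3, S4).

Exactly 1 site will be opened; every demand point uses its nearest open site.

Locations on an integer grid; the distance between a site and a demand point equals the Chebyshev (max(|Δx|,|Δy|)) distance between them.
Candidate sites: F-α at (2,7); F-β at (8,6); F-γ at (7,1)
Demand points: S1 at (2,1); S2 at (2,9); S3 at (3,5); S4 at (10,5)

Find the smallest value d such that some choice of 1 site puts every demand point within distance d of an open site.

6

Open {F-β}.
  Farthest demand point is S1 at distance 6 (to F-β); all others are ≤ 6.
With {F-α} the worst case is 8.
With {F-γ} the worst case is 8.
No size-1 selection achieves below 6.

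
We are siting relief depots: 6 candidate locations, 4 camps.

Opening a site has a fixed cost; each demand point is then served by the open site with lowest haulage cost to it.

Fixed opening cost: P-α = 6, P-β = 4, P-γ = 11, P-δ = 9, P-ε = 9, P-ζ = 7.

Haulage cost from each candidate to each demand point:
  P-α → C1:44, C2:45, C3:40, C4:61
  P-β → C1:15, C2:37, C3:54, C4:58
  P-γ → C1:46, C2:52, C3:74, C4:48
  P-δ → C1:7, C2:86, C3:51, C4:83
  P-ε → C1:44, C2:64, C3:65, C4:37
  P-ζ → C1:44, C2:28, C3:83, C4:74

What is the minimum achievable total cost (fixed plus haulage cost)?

143

Open {P-α, P-δ, P-ε, P-ζ}: assign each demand point to its cheapest open site.
  C1→P-δ 7, C2→P-ζ 28, C3→P-α 40, C4→P-ε 37
  haulage cost 112, fixed 31 → total 143.
Compare {P-α, P-β, P-ε, P-ζ}: haulage cost 120 + fixed 26 = 146.
Compare {P-α, P-β, P-δ, P-ε, P-ζ}: haulage cost 112 + fixed 35 = 147.
Compare {P-α, P-β, P-ε}: haulage cost 129 + fixed 19 = 148.
All other subsets cost ≥ 146. Minimum total cost: 143.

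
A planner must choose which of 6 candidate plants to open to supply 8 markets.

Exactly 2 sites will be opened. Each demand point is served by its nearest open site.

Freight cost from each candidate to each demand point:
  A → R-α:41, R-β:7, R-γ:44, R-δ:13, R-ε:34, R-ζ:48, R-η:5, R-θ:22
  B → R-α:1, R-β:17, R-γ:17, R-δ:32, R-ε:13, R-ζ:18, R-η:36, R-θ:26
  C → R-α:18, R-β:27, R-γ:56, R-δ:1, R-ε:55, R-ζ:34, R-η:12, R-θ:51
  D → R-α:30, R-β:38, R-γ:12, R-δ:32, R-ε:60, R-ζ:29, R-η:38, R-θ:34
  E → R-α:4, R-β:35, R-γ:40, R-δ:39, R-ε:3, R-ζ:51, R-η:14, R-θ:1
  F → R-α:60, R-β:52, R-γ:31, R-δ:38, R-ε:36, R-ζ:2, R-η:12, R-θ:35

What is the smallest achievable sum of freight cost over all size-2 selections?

Open {A, B}.
  R-α→B 1, R-β→A 7, R-γ→B 17, R-δ→A 13, R-ε→B 13, R-ζ→B 18, R-η→A 5, R-θ→A 22  ⇒ total 96.
Compare {B, E}: total 103.
Compare {B, C}: total 105.
No size-2 selection does better; minimum is 96.

96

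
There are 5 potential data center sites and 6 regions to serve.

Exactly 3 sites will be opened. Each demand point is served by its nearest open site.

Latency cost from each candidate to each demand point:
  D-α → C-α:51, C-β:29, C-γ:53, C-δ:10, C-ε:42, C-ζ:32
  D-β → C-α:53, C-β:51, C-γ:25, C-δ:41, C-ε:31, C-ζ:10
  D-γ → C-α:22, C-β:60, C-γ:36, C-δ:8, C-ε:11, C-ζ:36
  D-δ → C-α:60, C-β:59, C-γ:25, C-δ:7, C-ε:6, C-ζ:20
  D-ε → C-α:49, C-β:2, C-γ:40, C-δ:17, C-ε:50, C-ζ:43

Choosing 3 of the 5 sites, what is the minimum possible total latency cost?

Open {D-β, D-γ, D-ε}.
  C-α→D-γ 22, C-β→D-ε 2, C-γ→D-β 25, C-δ→D-γ 8, C-ε→D-γ 11, C-ζ→D-β 10  ⇒ total 78.
Compare {D-γ, D-δ, D-ε}: total 82.
Compare {D-β, D-δ, D-ε}: total 99.
No size-3 selection does better; minimum is 78.

78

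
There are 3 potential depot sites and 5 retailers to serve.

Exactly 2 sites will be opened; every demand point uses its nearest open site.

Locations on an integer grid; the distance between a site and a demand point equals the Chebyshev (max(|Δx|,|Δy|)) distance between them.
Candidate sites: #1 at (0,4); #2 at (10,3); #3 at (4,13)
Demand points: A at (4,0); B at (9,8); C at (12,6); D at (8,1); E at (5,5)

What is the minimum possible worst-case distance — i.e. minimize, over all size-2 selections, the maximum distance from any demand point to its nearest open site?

Open {#1, #2}.
  Farthest demand point is B at distance 5 (to #2); all others are ≤ 5.
With {#2, #3} the worst case is 6.
With {#1, #3} the worst case is 8.
No size-2 selection achieves below 5.

5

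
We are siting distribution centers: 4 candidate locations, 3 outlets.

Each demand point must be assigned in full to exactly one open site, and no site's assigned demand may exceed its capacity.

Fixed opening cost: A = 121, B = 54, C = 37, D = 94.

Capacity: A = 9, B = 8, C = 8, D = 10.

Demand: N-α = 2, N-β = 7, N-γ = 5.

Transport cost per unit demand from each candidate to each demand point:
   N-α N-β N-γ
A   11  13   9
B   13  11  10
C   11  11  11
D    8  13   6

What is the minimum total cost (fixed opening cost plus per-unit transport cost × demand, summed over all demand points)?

244

Open {B, C}; cheapest assignment that respects the capacities:
  B (cap 8, load 7): N-α, N-γ — cost 2×13 + 5×10 = 76
  C (cap 8, load 7): N-β — cost 7×11 = 77
  Shipping 153, fixed 91 → total 244.
  Any other capacity-feasible assignment to {B, C} ships for at least 153.
Compare {C, D}: its best feasible assignment gives total 254.
Compare {B, D}: its best feasible assignment gives total 271.
Every other set of open sites that can feasibly serve all demand totals ≥ 254 even under its best assignment. Minimum: 244.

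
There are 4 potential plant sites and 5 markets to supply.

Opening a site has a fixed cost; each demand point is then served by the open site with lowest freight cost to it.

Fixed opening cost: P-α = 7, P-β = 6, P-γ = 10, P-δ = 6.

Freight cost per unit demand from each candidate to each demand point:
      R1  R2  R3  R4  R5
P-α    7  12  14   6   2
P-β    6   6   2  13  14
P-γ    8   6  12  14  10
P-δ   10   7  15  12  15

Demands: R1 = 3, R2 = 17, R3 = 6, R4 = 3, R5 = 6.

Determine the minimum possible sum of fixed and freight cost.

Open {P-α, P-β}: assign each demand point to its cheapest open site.
  R1→P-β 3×6=18, R2→P-β 17×6=102, R3→P-β 6×2=12, R4→P-α 3×6=18, R5→P-α 6×2=12
  freight cost 162, fixed 13 → total 175.
Compare {P-α, P-β, P-δ}: freight cost 162 + fixed 19 = 181.
Compare {P-α, P-β, P-γ}: freight cost 162 + fixed 23 = 185.
Compare {P-α, P-β, P-γ, P-δ}: freight cost 162 + fixed 29 = 191.
All other subsets cost ≥ 181. Minimum total cost: 175.

175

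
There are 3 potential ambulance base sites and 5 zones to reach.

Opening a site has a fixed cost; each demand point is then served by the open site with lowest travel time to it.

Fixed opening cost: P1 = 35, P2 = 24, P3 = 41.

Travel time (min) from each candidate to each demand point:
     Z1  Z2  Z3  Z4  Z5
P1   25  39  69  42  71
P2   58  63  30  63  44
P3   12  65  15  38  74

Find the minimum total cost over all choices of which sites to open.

Open {P2, P3}: assign each demand point to its cheapest open site.
  Z1→P3 12, Z2→P2 63, Z3→P3 15, Z4→P3 38, Z5→P2 44
  travel time 172, fixed 65 → total 237.
Compare {P1, P2}: travel time 180 + fixed 59 = 239.
Compare {P3}: travel time 204 + fixed 41 = 245.
Compare {P1, P2, P3}: travel time 148 + fixed 100 = 248.
All other subsets cost ≥ 239. Minimum total cost: 237.

237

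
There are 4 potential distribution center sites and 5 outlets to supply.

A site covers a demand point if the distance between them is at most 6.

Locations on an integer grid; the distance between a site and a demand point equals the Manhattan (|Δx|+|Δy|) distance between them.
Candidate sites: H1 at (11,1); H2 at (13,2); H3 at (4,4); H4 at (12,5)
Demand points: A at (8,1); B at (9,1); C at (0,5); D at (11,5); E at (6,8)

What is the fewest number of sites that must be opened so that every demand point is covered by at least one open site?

Coverage sets (demand points within 6 of each site):
  H1: {A, B, D}
  H2: {A, B, D}
  H3: {C, E}
  H4: {D}
No single site covers all 5 demand points.
But {H1, H3} covers everything, so the minimum is 2.

2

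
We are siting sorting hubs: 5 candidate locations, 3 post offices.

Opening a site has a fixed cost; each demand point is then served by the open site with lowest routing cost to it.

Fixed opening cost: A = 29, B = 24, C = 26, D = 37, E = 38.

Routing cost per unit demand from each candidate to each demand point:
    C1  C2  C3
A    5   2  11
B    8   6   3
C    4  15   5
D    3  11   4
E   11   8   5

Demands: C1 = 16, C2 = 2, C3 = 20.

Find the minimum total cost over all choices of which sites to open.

Open {B, D}: assign each demand point to its cheapest open site.
  C1→D 16×3=48, C2→B 2×6=12, C3→B 20×3=60
  routing cost 120, fixed 61 → total 181.
Compare {B, C}: routing cost 136 + fixed 50 = 186.
Compare {D}: routing cost 150 + fixed 37 = 187.
Compare {A, B}: routing cost 144 + fixed 53 = 197.
All other subsets cost ≥ 186. Minimum total cost: 181.

181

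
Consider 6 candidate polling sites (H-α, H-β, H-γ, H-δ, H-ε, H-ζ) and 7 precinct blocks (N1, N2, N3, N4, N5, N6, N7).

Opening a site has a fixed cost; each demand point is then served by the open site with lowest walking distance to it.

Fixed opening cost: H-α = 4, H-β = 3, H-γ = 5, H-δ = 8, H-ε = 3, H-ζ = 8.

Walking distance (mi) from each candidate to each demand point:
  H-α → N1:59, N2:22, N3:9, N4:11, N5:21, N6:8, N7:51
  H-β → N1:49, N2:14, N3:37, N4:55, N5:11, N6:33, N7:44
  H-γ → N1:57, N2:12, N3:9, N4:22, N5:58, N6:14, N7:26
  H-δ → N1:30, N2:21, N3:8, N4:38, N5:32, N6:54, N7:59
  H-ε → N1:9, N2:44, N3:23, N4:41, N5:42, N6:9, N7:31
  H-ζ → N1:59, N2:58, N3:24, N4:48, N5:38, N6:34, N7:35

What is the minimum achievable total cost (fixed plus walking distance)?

101

Open {H-α, H-β, H-γ, H-ε}: assign each demand point to its cheapest open site.
  N1→H-ε 9, N2→H-γ 12, N3→H-α 9, N4→H-α 11, N5→H-β 11, N6→H-α 8, N7→H-γ 26
  walking distance 86, fixed 15 → total 101.
Compare {H-α, H-β, H-ε}: walking distance 93 + fixed 10 = 103.
Compare {H-α, H-γ, H-ε}: walking distance 96 + fixed 12 = 108.
Compare {H-α, H-β, H-γ, H-δ, H-ε}: walking distance 85 + fixed 23 = 108.
All other subsets cost ≥ 103. Minimum total cost: 101.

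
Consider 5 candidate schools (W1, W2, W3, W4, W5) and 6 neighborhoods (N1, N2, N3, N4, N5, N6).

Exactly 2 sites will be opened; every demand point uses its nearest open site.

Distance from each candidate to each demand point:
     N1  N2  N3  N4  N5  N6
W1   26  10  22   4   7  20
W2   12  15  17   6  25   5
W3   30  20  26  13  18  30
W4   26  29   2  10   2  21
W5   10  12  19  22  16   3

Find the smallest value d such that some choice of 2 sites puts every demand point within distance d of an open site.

12

Open {W4, W5}.
  Farthest demand point is N2 at distance 12 (to W5); all others are ≤ 12.
With {W2, W4} the worst case is 15.
With {W1, W2} the worst case is 17.
No size-2 selection achieves below 12.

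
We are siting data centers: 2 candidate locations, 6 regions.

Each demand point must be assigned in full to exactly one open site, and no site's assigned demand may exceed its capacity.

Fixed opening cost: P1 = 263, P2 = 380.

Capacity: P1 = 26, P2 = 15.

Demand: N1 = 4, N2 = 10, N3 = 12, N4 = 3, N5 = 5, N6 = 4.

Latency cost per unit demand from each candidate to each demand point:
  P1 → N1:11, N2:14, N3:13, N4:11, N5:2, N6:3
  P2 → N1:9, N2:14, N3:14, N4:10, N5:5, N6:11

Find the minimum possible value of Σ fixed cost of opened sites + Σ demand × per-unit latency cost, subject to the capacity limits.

1030

Open {P1, P2}; cheapest assignment that respects the capacities:
  P1 (cap 26, load 24): N3, N4, N5, N6 — cost 12×13 + 3×11 + 5×2 + 4×3 = 211
  P2 (cap 15, load 14): N1, N2 — cost 4×9 + 10×14 = 176
  Shipping 387, fixed 643 → total 1030.
  Any other capacity-feasible assignment to {P1, P2} ships for at least 387.
Total demand is 38 and no other set of sites has combined capacity ≥ 38, so {P1, P2} is the only feasible choice of open sites. Minimum: 1030.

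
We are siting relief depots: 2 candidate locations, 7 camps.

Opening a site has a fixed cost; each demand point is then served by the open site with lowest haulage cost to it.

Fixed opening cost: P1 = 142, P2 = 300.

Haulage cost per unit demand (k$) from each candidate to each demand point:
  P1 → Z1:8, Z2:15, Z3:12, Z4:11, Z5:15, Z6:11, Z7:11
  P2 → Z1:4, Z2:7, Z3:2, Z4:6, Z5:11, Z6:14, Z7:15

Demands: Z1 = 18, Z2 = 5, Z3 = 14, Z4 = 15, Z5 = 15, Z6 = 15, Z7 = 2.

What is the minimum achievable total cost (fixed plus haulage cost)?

Open {P2}: assign each demand point to its cheapest open site.
  Z1→P2 18×4=72, Z2→P2 5×7=35, Z3→P2 14×2=28, Z4→P2 15×6=90, Z5→P2 15×11=165, Z6→P2 15×14=210, Z7→P2 2×15=30
  haulage cost 630, fixed 300 → total 930.
Compare {P1, P2}: haulage cost 577 + fixed 442 = 1019.
Compare {P1}: haulage cost 964 + fixed 142 = 1106.

930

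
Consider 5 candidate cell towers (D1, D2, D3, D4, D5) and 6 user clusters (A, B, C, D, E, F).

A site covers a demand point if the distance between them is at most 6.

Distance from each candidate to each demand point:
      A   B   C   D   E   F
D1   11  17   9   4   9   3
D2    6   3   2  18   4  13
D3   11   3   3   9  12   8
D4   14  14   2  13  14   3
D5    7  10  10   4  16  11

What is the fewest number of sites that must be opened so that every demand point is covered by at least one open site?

2

Coverage sets (demand points within 6 of each site):
  D1: {D, F}
  D2: {A, B, C, E}
  D3: {B, C}
  D4: {C, F}
  D5: {D}
No single site covers all 6 demand points.
But {D1, D2} covers everything, so the minimum is 2.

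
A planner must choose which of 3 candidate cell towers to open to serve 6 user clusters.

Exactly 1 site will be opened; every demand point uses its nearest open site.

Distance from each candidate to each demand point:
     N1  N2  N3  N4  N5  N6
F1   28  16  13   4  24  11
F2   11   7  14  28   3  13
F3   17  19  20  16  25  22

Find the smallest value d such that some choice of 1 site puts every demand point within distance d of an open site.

25

Open {F3}.
  Farthest demand point is N5 at distance 25 (to F3); all others are ≤ 25.
With {F1} the worst case is 28.
With {F2} the worst case is 28.
No size-1 selection achieves below 25.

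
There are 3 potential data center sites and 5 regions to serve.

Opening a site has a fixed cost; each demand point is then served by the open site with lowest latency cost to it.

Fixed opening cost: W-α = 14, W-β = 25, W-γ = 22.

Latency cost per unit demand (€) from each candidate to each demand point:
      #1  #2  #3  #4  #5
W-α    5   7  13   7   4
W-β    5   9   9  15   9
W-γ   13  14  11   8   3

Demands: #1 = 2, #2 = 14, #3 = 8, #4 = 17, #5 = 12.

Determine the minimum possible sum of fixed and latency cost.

386

Open {W-α, W-β}: assign each demand point to its cheapest open site.
  #1→W-α 2×5=10, #2→W-α 14×7=98, #3→W-β 8×9=72, #4→W-α 17×7=119, #5→W-α 12×4=48
  latency cost 347, fixed 39 → total 386.
Compare {W-α, W-γ}: latency cost 351 + fixed 36 = 387.
Compare {W-α}: latency cost 379 + fixed 14 = 393.
Compare {W-α, W-β, W-γ}: latency cost 335 + fixed 61 = 396.
All other subsets cost ≥ 387. Minimum total cost: 386.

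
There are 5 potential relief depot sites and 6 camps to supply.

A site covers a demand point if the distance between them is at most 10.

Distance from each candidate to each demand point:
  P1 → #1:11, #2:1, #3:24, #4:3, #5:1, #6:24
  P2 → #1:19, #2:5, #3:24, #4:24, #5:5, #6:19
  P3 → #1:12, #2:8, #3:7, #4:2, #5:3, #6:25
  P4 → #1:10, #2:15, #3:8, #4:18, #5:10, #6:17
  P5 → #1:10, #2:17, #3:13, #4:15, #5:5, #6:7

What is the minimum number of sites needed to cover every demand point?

2

Coverage sets (demand points within 10 of each site):
  P1: {#2, #4, #5}
  P2: {#2, #5}
  P3: {#2, #3, #4, #5}
  P4: {#1, #3, #5}
  P5: {#1, #5, #6}
No single site covers all 6 demand points.
But {P3, P5} covers everything, so the minimum is 2.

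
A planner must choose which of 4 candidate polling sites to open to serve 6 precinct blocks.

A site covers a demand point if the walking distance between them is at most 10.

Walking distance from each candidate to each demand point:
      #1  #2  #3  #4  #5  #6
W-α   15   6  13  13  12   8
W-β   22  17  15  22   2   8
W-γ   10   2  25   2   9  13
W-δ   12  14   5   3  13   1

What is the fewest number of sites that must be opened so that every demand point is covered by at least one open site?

Coverage sets (demand points within 10 of each site):
  W-α: {#2, #6}
  W-β: {#5, #6}
  W-γ: {#1, #2, #4, #5}
  W-δ: {#3, #4, #6}
No single site covers all 6 demand points.
But {W-γ, W-δ} covers everything, so the minimum is 2.

2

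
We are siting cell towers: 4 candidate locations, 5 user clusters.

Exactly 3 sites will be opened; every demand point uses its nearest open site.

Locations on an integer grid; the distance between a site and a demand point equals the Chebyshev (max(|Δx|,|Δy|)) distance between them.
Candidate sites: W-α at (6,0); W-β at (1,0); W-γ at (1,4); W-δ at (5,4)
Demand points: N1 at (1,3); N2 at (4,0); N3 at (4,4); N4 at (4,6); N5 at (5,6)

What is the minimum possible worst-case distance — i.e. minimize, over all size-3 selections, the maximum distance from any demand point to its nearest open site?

Open {W-α, W-γ, W-δ}.
  Farthest demand point is N2 at distance 2 (to W-α); all others are ≤ 2.
With {W-α, W-β, W-δ} the worst case is 3.
With {W-β, W-γ, W-δ} the worst case is 3.
No size-3 selection achieves below 2.

2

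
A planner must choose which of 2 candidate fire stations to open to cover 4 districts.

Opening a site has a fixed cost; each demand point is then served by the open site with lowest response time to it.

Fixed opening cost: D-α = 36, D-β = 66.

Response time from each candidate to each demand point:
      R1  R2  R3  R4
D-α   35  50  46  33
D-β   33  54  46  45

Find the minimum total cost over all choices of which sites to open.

200

Open {D-α}: assign each demand point to its cheapest open site.
  R1→D-α 35, R2→D-α 50, R3→D-α 46, R4→D-α 33
  response time 164, fixed 36 → total 200.
Compare {D-β}: response time 178 + fixed 66 = 244.
Compare {D-α, D-β}: response time 162 + fixed 102 = 264.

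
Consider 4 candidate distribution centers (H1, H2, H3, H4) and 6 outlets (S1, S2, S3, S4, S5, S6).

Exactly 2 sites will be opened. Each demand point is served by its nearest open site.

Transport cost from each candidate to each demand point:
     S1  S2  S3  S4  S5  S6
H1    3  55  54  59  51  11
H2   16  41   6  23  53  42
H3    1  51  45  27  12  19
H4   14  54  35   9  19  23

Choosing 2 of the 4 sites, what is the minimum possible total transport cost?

Open {H2, H3}.
  S1→H3 1, S2→H2 41, S3→H2 6, S4→H2 23, S5→H3 12, S6→H3 19  ⇒ total 102.
Compare {H2, H4}: total 112.
Compare {H3, H4}: total 127.
No size-2 selection does better; minimum is 102.

102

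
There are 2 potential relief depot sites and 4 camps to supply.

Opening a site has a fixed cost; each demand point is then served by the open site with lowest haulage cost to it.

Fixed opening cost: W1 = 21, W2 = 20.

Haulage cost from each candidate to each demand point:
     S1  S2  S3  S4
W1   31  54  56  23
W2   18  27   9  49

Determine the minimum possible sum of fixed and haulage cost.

Open {W1, W2}: assign each demand point to its cheapest open site.
  S1→W2 18, S2→W2 27, S3→W2 9, S4→W1 23
  haulage cost 77, fixed 41 → total 118.
Compare {W2}: haulage cost 103 + fixed 20 = 123.
Compare {W1}: haulage cost 164 + fixed 21 = 185.

118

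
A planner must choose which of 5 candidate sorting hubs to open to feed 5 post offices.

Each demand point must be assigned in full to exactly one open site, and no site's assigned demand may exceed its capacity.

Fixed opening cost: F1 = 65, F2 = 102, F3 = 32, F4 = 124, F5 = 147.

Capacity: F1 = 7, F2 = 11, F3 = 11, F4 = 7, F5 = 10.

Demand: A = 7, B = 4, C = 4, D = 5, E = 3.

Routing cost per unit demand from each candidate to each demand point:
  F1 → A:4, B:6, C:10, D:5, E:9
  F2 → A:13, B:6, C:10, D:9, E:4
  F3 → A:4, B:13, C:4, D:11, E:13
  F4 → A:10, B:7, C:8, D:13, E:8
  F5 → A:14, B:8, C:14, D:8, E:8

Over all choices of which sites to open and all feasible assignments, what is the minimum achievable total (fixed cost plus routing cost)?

304

Open {F1, F2, F3}; cheapest assignment that respects the capacities:
  F1 (cap 7, load 5): D — cost 5×5 = 25
  F2 (cap 11, load 7): B, E — cost 4×6 + 3×4 = 36
  F3 (cap 11, load 11): A, C — cost 7×4 + 4×4 = 44
  Shipping 105, fixed 199 → total 304.
  Any other capacity-feasible assignment to {F1, F2, F3} ships for at least 105.
Compare {F1, F3, F4}: its best feasible assignment gives total 342.
Compare {F1, F3, F5}: its best feasible assignment gives total 369.
Every other set of open sites that can feasibly serve all demand totals ≥ 342 even under its best assignment. Minimum: 304.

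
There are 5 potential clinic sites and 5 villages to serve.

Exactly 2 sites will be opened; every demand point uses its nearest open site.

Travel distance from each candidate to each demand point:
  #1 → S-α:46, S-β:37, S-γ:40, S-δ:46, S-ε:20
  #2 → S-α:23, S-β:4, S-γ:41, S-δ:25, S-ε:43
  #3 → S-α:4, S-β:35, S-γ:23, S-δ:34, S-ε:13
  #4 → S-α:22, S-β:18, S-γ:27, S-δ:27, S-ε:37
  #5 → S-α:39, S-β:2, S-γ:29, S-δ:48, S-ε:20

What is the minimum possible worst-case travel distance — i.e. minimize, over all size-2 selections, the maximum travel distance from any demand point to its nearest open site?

25

Open {#2, #3}.
  Farthest demand point is S-δ at travel distance 25 (to #2); all others are ≤ 25.
With {#1, #4} the worst case is 27.
With {#3, #4} the worst case is 27.
No size-2 selection achieves below 25.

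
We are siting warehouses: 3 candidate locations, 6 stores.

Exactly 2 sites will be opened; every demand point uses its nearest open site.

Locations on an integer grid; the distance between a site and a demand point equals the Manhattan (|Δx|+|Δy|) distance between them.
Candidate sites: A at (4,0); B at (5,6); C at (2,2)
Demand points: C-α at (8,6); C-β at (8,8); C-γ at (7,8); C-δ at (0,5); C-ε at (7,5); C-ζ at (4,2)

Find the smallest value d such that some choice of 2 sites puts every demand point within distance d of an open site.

5

Open {B, C}.
  Farthest demand point is C-β at distance 5 (to B); all others are ≤ 5.
With {A, B} the worst case is 6.
With {A, C} the worst case is 12.
No size-2 selection achieves below 5.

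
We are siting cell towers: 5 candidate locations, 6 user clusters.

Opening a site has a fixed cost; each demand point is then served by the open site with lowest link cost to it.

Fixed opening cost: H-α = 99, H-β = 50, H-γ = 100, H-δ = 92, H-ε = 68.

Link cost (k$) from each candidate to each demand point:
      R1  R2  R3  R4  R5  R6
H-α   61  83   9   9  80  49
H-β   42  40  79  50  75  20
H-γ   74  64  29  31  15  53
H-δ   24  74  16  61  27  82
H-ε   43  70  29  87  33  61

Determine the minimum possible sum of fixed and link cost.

319

Open {H-β, H-δ}: assign each demand point to its cheapest open site.
  R1→H-δ 24, R2→H-β 40, R3→H-δ 16, R4→H-β 50, R5→H-δ 27, R6→H-β 20
  link cost 177, fixed 142 → total 319.
Compare {H-β, H-γ}: link cost 177 + fixed 150 = 327.
Compare {H-β, H-ε}: link cost 214 + fixed 118 = 332.
Compare {H-α, H-β}: link cost 195 + fixed 149 = 344.
All other subsets cost ≥ 327. Minimum total cost: 319.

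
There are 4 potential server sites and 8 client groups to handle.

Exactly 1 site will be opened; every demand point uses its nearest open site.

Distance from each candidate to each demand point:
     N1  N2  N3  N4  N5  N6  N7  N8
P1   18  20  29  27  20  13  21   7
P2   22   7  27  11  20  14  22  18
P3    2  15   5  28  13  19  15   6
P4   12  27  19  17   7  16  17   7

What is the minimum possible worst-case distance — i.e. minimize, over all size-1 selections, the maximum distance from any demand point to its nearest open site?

27

Open {P2}.
  Farthest demand point is N3 at distance 27 (to P2); all others are ≤ 27.
With {P4} the worst case is 27.
With {P3} the worst case is 28.
No size-1 selection achieves below 27.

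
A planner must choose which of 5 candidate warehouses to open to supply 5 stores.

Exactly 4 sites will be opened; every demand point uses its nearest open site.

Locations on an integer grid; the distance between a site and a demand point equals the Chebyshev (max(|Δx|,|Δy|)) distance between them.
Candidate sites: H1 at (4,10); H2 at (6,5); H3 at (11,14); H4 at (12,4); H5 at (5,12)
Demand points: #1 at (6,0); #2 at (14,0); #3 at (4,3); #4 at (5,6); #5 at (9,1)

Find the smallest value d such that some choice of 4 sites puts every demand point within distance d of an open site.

Open {H1, H2, H3, H4}.
  Farthest demand point is #1 at distance 5 (to H2); all others are ≤ 5.
With {H1, H2, H4, H5} the worst case is 5.
With {H2, H3, H4, H5} the worst case is 5.
No size-4 selection achieves below 5.

5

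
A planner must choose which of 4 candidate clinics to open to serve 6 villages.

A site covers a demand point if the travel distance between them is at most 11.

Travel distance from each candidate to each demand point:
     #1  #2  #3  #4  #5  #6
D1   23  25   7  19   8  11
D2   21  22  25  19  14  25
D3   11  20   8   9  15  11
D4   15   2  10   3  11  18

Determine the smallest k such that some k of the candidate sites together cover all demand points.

2

Coverage sets (demand points within 11 of each site):
  D1: {#3, #5, #6}
  D2: {}
  D3: {#1, #3, #4, #6}
  D4: {#2, #3, #4, #5}
No single site covers all 6 demand points.
But {D3, D4} covers everything, so the minimum is 2.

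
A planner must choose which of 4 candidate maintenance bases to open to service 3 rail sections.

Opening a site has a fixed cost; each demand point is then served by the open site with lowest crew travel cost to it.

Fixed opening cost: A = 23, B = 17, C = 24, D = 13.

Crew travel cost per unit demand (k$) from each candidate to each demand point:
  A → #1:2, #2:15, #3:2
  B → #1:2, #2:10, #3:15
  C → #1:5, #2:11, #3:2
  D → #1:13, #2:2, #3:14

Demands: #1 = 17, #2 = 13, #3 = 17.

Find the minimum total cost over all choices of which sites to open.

Open {A, D}: assign each demand point to its cheapest open site.
  #1→A 17×2=34, #2→D 13×2=26, #3→A 17×2=34
  crew travel cost 94, fixed 36 → total 130.
Compare {A, B, D}: crew travel cost 94 + fixed 53 = 147.
Compare {B, C, D}: crew travel cost 94 + fixed 54 = 148.
Compare {A, C, D}: crew travel cost 94 + fixed 60 = 154.
All other subsets cost ≥ 147. Minimum total cost: 130.

130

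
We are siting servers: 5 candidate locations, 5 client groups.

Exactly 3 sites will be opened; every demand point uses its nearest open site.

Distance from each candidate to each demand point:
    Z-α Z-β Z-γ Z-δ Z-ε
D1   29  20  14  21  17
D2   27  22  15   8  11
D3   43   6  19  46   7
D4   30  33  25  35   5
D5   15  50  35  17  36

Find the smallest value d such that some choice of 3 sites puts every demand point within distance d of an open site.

15

Open {D2, D3, D5}.
  Farthest demand point is Z-α at distance 15 (to D5); all others are ≤ 15.
With {D1, D3, D5} the worst case is 17.
With {D3, D4, D5} the worst case is 19.
No size-3 selection achieves below 15.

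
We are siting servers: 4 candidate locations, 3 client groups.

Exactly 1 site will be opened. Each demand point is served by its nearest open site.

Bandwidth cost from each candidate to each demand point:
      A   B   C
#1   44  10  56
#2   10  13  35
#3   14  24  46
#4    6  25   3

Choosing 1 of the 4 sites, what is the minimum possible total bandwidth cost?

34

Open {#4}.
  A→#4 6, B→#4 25, C→#4 3  ⇒ total 34.
Compare {#2}: total 58.
Compare {#3}: total 84.
No size-1 selection does better; minimum is 34.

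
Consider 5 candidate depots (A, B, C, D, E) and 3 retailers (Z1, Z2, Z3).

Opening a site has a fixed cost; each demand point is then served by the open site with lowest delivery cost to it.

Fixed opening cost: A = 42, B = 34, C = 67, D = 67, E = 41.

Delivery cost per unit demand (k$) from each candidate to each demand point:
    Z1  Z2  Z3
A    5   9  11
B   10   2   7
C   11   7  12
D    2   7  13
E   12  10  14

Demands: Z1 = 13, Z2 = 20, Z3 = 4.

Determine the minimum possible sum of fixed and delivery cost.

Open {B, D}: assign each demand point to its cheapest open site.
  Z1→D 13×2=26, Z2→B 20×2=40, Z3→B 4×7=28
  delivery cost 94, fixed 101 → total 195.
Compare {A, B}: delivery cost 133 + fixed 76 = 209.
Compare {B}: delivery cost 198 + fixed 34 = 232.
Compare {B, D, E}: delivery cost 94 + fixed 142 = 236.
All other subsets cost ≥ 209. Minimum total cost: 195.

195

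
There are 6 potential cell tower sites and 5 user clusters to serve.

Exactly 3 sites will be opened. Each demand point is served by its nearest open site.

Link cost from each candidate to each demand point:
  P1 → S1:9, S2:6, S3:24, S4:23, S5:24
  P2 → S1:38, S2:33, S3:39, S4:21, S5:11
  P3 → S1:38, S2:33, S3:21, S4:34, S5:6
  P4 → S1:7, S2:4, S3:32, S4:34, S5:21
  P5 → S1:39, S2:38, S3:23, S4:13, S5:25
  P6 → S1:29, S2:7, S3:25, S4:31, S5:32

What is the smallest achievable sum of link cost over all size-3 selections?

51

Open {P3, P4, P5}.
  S1→P4 7, S2→P4 4, S3→P3 21, S4→P5 13, S5→P3 6  ⇒ total 51.
Compare {P1, P3, P5}: total 55.
Compare {P2, P4, P5}: total 58.
No size-3 selection does better; minimum is 51.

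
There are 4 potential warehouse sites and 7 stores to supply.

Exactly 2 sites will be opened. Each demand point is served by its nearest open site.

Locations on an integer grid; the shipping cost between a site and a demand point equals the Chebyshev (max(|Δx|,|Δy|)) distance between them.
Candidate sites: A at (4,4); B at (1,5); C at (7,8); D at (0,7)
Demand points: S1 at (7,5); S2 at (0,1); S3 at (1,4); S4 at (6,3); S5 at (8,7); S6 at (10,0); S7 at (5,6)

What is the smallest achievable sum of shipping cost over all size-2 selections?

21

Open {A, C}.
  S1→A 3, S2→A 4, S3→A 3, S4→A 2, S5→C 1, S6→A 6, S7→A 2  ⇒ total 21.
Compare {A, B}: total 22.
Compare {A, D}: total 24.
No size-2 selection does better; minimum is 21.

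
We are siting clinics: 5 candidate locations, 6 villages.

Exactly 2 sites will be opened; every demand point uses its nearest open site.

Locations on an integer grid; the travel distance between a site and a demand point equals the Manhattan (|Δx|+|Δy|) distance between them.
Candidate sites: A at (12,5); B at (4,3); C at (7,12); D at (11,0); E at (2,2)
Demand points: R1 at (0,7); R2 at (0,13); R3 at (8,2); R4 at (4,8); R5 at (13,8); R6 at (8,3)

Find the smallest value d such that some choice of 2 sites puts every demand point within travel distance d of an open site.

Open {B, C}.
  Farthest demand point is R5 at travel distance 10 (to C); all others are ≤ 10.
With {C, E} the worst case is 10.
With {A, C} the worst case is 12.
No size-2 selection achieves below 10.

10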